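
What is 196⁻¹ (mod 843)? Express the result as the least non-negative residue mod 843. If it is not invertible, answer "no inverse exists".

400

Run Euclid on (843, 196):
843 = 4×196 + 59
196 = 3×59 + 19
59 = 3×19 + 2
19 = 9×2 + 1
2 = 2×1 + 0
gcd = 1, so the inverse exists. Back-substitute:
1 = 19 − 9·2
1 = −9·59 + 28·19
1 = 28·196 − 93·59
1 = −93·843 + 400·196
So 196·400 ≡ 1 (mod 843).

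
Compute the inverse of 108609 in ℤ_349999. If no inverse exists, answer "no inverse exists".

Apply the Euclidean algorithm to 349999 and 108609:
349999 = 3*108609 + 24172
108609 = 4*24172 + 11921
24172 = 2*11921 + 330
11921 = 36*330 + 41
330 = 8*41 + 2
41 = 20*2 + 1
2 = 2*1 + 0
gcd = 1, so the inverse exists. Back-substitute:
1 = 41 − 20·2
1 = −20·330 + 161·41
1 = 161·11921 − 5816·330
1 = −5816·24172 + 11793·11921
1 = 11793·108609 − 52988·24172
1 = −52988·349999 + 170757·108609
So 108609·170757 ≡ 1 (mod 349999).

170757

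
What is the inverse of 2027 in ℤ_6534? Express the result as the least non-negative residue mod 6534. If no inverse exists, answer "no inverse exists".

Apply the Euclidean algorithm to 6534 and 2027:
6534 = 3×2027 + 453
2027 = 4×453 + 215
453 = 2×215 + 23
215 = 9×23 + 8
23 = 2×8 + 7
8 = 1×7 + 1
7 = 7×1 + 0
The gcd is 1. Working backward:
1 = 8 − 7
1 = −23 + 3·8
1 = 3·215 − 28·23
1 = −28·453 + 59·215
1 = 59·2027 − 264·453
1 = −264·6534 + 851·2027
So 2027·851 ≡ 1 (mod 6534).

851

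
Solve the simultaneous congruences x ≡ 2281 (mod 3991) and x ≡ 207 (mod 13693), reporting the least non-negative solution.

24989932

Write x = 2281 + 3991·k. Then 3991·k ≡ 207 − 2281 ≡ 11619 (mod 13693).
Need 3991⁻¹ mod 13693. Extended Euclid on (13693, 3991):
13693 = 3·3991 + 1720
3991 = 2·1720 + 551
1720 = 3·551 + 67
551 = 8·67 + 15
67 = 4·15 + 7
15 = 2·7 + 1
7 = 7·1 + 0
Back-substitute:
1 = 15 − 2·7
1 = −2·67 + 9·15
1 = 9·551 − 74·67
1 = −74·1720 + 231·551
1 = 231·3991 − 536·1720
1 = −536·13693 + 1839·3991
3991⁻¹ ≡ 1839 (mod 13693), so k ≡ 1839·11619 ≡ 6261 (mod 13693).
x = 2281 + 3991·6261 = 24989932.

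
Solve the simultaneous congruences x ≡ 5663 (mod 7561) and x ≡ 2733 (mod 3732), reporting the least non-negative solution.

Write x = 5663 + 7561·k. Then 7561·k ≡ 2733 − 5663 ≡ 802 (mod 3732).
Need 7561⁻¹ mod 3732. Extended Euclid on (3732, 97):
3732 = 38×97 + 46
97 = 2×46 + 5
46 = 9×5 + 1
5 = 5×1 + 0
Back-substitute:
1 = 46 − 9·5
1 = −9·97 + 19·46
1 = 19·3732 − 731·97
7561⁻¹ ≡ 3001 (mod 3732), so k ≡ 3001·802 ≡ 3394 (mod 3732).
x = 5663 + 7561·3394 = 25667697.

25667697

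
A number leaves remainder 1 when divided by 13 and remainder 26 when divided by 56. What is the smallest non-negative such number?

586

Write x = 1 + 13·k. Then 13·k ≡ 26 − 1 ≡ 25 (mod 56).
Need 13⁻¹ mod 56. Extended Euclid on (56, 13):
56 = 4·13 + 4
13 = 3·4 + 1
4 = 4·1 + 0
Back-substitute:
1 = 13 − 3·4
1 = −3·56 + 13·13
13⁻¹ ≡ 13 (mod 56), so k ≡ 13·25 ≡ 45 (mod 56).
x = 1 + 13·45 = 586.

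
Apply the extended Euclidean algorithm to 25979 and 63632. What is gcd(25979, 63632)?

Euclidean algorithm:
63632 = 2*25979 + 11674
25979 = 2*11674 + 2631
11674 = 4*2631 + 1150
2631 = 2*1150 + 331
1150 = 3*331 + 157
331 = 2*157 + 17
157 = 9*17 + 4
17 = 4*4 + 1
4 = 4*1 + 0
gcd(25979, 63632) = 1.
Express as a combination:
1 = 17 − 4·4
1 = −4·157 + 37·17
1 = 37·331 − 78·157
1 = −78·1150 + 271·331
1 = 271·2631 − 620·1150
1 = −620·11674 + 2751·2631
1 = 2751·25979 − 6122·11674
1 = −6122·63632 + 14995·25979
So 1 = (-6122)·63632 + (14995)·25979.

1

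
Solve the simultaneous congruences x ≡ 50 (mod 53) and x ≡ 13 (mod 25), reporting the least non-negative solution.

Write x = 50 + 53·k. Then 53·k ≡ 13 − 50 ≡ 13 (mod 25).
Need 53⁻¹ mod 25. Extended Euclid on (25, 3):
25 = 8×3 + 1
3 = 3×1 + 0
Back-substitute:
1 = 25 − 8·3
53⁻¹ ≡ 17 (mod 25), so k ≡ 17·13 ≡ 21 (mod 25).
x = 50 + 53·21 = 1163.

1163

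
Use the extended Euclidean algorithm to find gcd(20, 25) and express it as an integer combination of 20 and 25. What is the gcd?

5

Euclidean algorithm:
25 = 1·20 + 5
20 = 4·5 + 0
gcd(20, 25) = 5.
Working backward:
5 = 25 − 20
So 5 = (1)·25 + (-1)·20.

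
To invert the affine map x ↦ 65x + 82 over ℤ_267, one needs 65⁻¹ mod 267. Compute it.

Apply the Euclidean algorithm to 267 and 65:
267 = 4·65 + 7
65 = 9·7 + 2
7 = 3·2 + 1
2 = 2·1 + 0
Since gcd(65, 267) = 1, back-substitute to write 1 as a combination:
1 = 7 − 3·2
1 = −3·65 + 28·7
1 = 28·267 − 115·65
Hence 65⁻¹ ≡ -115 ≡ 152 (mod 267).

152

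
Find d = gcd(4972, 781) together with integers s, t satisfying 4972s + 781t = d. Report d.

11

Euclidean algorithm:
4972 = 6×781 + 286
781 = 2×286 + 209
286 = 1×209 + 77
209 = 2×77 + 55
77 = 1×55 + 22
55 = 2×22 + 11
22 = 2×11 + 0
gcd(4972, 781) = 11.
Express as a combination:
11 = 55 − 2·22
11 = −2·77 + 3·55
11 = 3·209 − 8·77
11 = −8·286 + 11·209
11 = 11·781 − 30·286
11 = −30·4972 + 191·781
So 11 = (-30)·4972 + (191)·781.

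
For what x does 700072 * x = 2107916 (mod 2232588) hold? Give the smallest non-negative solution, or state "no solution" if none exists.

First find gcd(700072, 2232588):
2232588 = 3×700072 + 132372
700072 = 5×132372 + 38212
132372 = 3×38212 + 17736
38212 = 2×17736 + 2740
17736 = 6×2740 + 1296
2740 = 2×1296 + 148
1296 = 8×148 + 112
148 = 1×112 + 36
112 = 3×36 + 4
36 = 9×4 + 0
gcd = 4 and 4 | 2107916, so solutions exist. Divide through by 4: 175018x ≡ 526979 (mod 558147).
Now find 175018⁻¹ mod 558147:
558147 = 3*175018 + 33093
175018 = 5*33093 + 9553
33093 = 3*9553 + 4434
9553 = 2*4434 + 685
4434 = 6*685 + 324
685 = 2*324 + 37
324 = 8*37 + 28
37 = 1*28 + 9
28 = 3*9 + 1
9 = 9*1 + 0
Back-substitute:
1 = 28 − 3·9
1 = −3·37 + 4·28
1 = 4·324 − 35·37
1 = −35·685 + 74·324
1 = 74·4434 − 479·685
1 = −479·9553 + 1032·4434
1 = 1032·33093 − 3575·9553
1 = −3575·175018 + 18907·33093
1 = 18907·558147 − 60296·175018
So 175018·(-60296) ≡ 1 (mod 558147), i.e. 175018⁻¹ ≡ 497851.
Then x ≡ 497851·526979 ≡ 24779 (mod 558147); the smallest non-negative solution is x = 24779.

24779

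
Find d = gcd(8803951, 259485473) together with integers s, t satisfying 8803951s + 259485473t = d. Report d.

Euclidean algorithm:
259485473 = 29·8803951 + 4170894
8803951 = 2·4170894 + 462163
4170894 = 9·462163 + 11427
462163 = 40·11427 + 5083
11427 = 2·5083 + 1261
5083 = 4·1261 + 39
1261 = 32·39 + 13
39 = 3·13 + 0
gcd(8803951, 259485473) = 13.
Working backward:
13 = 1261 − 32·39
13 = −32·5083 + 129·1261
13 = 129·11427 − 290·5083
13 = −290·462163 + 11729·11427
13 = 11729·4170894 − 105851·462163
13 = −105851·8803951 + 223431·4170894
13 = 223431·259485473 − 6585350·8803951
So 13 = (223431)·259485473 + (-6585350)·8803951.

13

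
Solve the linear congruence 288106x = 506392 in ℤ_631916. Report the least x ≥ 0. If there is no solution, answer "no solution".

First find gcd(288106, 631916):
631916 = 2·288106 + 55704
288106 = 5·55704 + 9586
55704 = 5·9586 + 7774
9586 = 1·7774 + 1812
7774 = 4·1812 + 526
1812 = 3·526 + 234
526 = 2·234 + 58
234 = 4·58 + 2
58 = 29·2 + 0
gcd = 2 and 2 | 506392, so solutions exist. Divide through by 2: 144053x ≡ 253196 (mod 315958).
Now find 144053⁻¹ mod 315958:
315958 = 2*144053 + 27852
144053 = 5*27852 + 4793
27852 = 5*4793 + 3887
4793 = 1*3887 + 906
3887 = 4*906 + 263
906 = 3*263 + 117
263 = 2*117 + 29
117 = 4*29 + 1
29 = 29*1 + 0
Back-substitute:
1 = 117 − 4·29
1 = −4·263 + 9·117
1 = 9·906 − 31·263
1 = −31·3887 + 133·906
1 = 133·4793 − 164·3887
1 = −164·27852 + 953·4793
1 = 953·144053 − 4929·27852
1 = −4929·315958 + 10811·144053
So 144053⁻¹ ≡ 10811 (mod 315958).
Then x ≡ 10811·253196 ≡ 157802 (mod 315958); the smallest non-negative solution is x = 157802.

157802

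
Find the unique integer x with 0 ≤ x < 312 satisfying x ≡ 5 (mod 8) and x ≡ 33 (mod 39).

Write x = 5 + 8·k. Then 8·k ≡ 33 − 5 ≡ 28 (mod 39).
Need 8⁻¹ mod 39. Extended Euclid on (39, 8):
39 = 4×8 + 7
8 = 1×7 + 1
7 = 7×1 + 0
Back-substitute:
1 = 8 − 7
1 = −39 + 5·8
8⁻¹ ≡ 5 (mod 39), so k ≡ 5·28 ≡ 23 (mod 39).
x = 5 + 8·23 = 189.

189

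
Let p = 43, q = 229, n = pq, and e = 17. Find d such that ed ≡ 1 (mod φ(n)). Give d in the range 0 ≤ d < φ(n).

5633

φ(n) = (p−1)(q−1) = 42·228 = 9576.
Need d with 17·d ≡ 1 (mod 9576). Apply the extended Euclidean algorithm:
9576 = 563×17 + 5
17 = 3×5 + 2
5 = 2×2 + 1
2 = 2×1 + 0
Back-substitute:
1 = 5 − 2·2
1 = −2·17 + 7·5
1 = 7·9576 − 3943·17
So 17·(-3943) ≡ 1 (mod 9576), hence d ≡ -3943 ≡ 5633 (mod 9576).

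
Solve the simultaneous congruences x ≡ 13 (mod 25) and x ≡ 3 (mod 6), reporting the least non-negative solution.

Write x = 13 + 25·k. Then 25·k ≡ 3 − 13 ≡ 2 (mod 6).
Need 25⁻¹ mod 6. Extended Euclid on (6, 1):
6 = 6*1 + 0
25⁻¹ ≡ 1 (mod 6), so k ≡ 1·2 ≡ 2 (mod 6).
x = 13 + 25·2 = 63.

63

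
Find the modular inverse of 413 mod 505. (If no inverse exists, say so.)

247

Apply the Euclidean algorithm to 505 and 413:
505 = 1*413 + 92
413 = 4*92 + 45
92 = 2*45 + 2
45 = 22*2 + 1
2 = 2*1 + 0
gcd = 1, so the inverse exists. Back-substitute:
1 = 45 − 22·2
1 = −22·92 + 45·45
1 = 45·413 − 202·92
1 = −202·505 + 247·413
So 413·247 ≡ 1 (mod 505).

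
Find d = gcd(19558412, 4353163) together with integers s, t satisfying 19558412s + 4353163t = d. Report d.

1

Repeated division:
19558412 = 4·4353163 + 2145760
4353163 = 2·2145760 + 61643
2145760 = 34·61643 + 49898
61643 = 1·49898 + 11745
49898 = 4·11745 + 2918
11745 = 4·2918 + 73
2918 = 39·73 + 71
73 = 1·71 + 2
71 = 35·2 + 1
2 = 2·1 + 0
gcd(19558412, 4353163) = 1.
Express as a combination:
1 = 71 − 35·2
1 = −35·73 + 36·71
1 = 36·2918 − 1439·73
1 = −1439·11745 + 5792·2918
1 = 5792·49898 − 24607·11745
1 = −24607·61643 + 30399·49898
1 = 30399·2145760 − 1058173·61643
1 = −1058173·4353163 + 2146745·2145760
1 = 2146745·19558412 − 9645153·4353163
So 1 = (2146745)·19558412 + (-9645153)·4353163.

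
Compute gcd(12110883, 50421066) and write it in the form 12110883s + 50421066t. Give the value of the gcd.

Apply Euclid's algorithm to 50421066 and 12110883:
50421066 = 4*12110883 + 1977534
12110883 = 6*1977534 + 245679
1977534 = 8*245679 + 12102
245679 = 20*12102 + 3639
12102 = 3*3639 + 1185
3639 = 3*1185 + 84
1185 = 14*84 + 9
84 = 9*9 + 3
9 = 3*3 + 0
gcd(12110883, 50421066) = 3.
Express as a combination:
3 = 84 − 9·9
3 = −9·1185 + 127·84
3 = 127·3639 − 390·1185
3 = −390·12102 + 1297·3639
3 = 1297·245679 − 26330·12102
3 = −26330·1977534 + 211937·245679
3 = 211937·12110883 − 1297952·1977534
3 = −1297952·50421066 + 5403745·12110883
So 3 = (-1297952)·50421066 + (5403745)·12110883.

3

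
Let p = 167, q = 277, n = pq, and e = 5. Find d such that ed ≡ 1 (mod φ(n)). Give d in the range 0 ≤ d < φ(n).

36653

φ(n) = (p−1)(q−1) = 166·276 = 45816.
Need d with 5·d ≡ 1 (mod 45816). Apply the extended Euclidean algorithm:
45816 = 9163·5 + 1
5 = 5·1 + 0
Back-substitute:
1 = 45816 − 9163·5
So 5·(-9163) ≡ 1 (mod 45816), hence d ≡ -9163 ≡ 36653 (mod 45816).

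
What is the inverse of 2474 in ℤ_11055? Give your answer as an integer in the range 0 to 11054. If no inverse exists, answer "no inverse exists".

10559

Run Euclid on (11055, 2474):
11055 = 4·2474 + 1159
2474 = 2·1159 + 156
1159 = 7·156 + 67
156 = 2·67 + 22
67 = 3·22 + 1
22 = 22·1 + 0
The gcd is 1. Working backward:
1 = 67 − 3·22
1 = −3·156 + 7·67
1 = 7·1159 − 52·156
1 = −52·2474 + 111·1159
1 = 111·11055 − 496·2474
So 2474·(-496) ≡ 1 (mod 11055), and -496 ≡ 10559 (mod 11055).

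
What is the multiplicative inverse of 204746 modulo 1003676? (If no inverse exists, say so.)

Euclidean algorithm on 1003676, 204746:
1003676 = 4×204746 + 184692
204746 = 1×184692 + 20054
184692 = 9×20054 + 4206
20054 = 4×4206 + 3230
4206 = 1×3230 + 976
3230 = 3×976 + 302
976 = 3×302 + 70
302 = 4×70 + 22
70 = 3×22 + 4
22 = 5×4 + 2
4 = 2×2 + 0
The gcd is 2, not 1, hence no inverse exists.

no inverse exists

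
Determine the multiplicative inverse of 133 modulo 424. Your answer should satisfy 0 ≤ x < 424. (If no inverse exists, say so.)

373

Apply the Euclidean algorithm to 424 and 133:
424 = 3*133 + 25
133 = 5*25 + 8
25 = 3*8 + 1
8 = 8*1 + 0
The gcd is 1. Working backward:
1 = 25 − 3·8
1 = −3·133 + 16·25
1 = 16·424 − 51·133
So 133·(-51) ≡ 1 (mod 424), and -51 ≡ 373 (mod 424).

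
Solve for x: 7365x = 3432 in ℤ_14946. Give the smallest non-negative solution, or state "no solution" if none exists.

2736

First find gcd(7365, 14946):
14946 = 2·7365 + 216
7365 = 34·216 + 21
216 = 10·21 + 6
21 = 3·6 + 3
6 = 2·3 + 0
gcd = 3 and 3 | 3432, so solutions exist. Divide through by 3: 2455x ≡ 1144 (mod 4982).
Now find 2455⁻¹ mod 4982:
4982 = 2*2455 + 72
2455 = 34*72 + 7
72 = 10*7 + 2
7 = 3*2 + 1
2 = 2*1 + 0
Back-substitute:
1 = 7 − 3·2
1 = −3·72 + 31·7
1 = 31·2455 − 1057·72
1 = −1057·4982 + 2145·2455
So 2455⁻¹ ≡ 2145 (mod 4982).
Then x ≡ 2145·1144 ≡ 2736 (mod 4982); the smallest non-negative solution is x = 2736.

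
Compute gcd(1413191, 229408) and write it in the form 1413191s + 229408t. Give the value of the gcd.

1

Euclidean algorithm:
1413191 = 6*229408 + 36743
229408 = 6*36743 + 8950
36743 = 4*8950 + 943
8950 = 9*943 + 463
943 = 2*463 + 17
463 = 27*17 + 4
17 = 4*4 + 1
4 = 4*1 + 0
gcd(1413191, 229408) = 1.
Working backward:
1 = 17 − 4·4
1 = −4·463 + 109·17
1 = 109·943 − 222·463
1 = −222·8950 + 2107·943
1 = 2107·36743 − 8650·8950
1 = −8650·229408 + 54007·36743
1 = 54007·1413191 − 332692·229408
So 1 = (54007)·1413191 + (-332692)·229408.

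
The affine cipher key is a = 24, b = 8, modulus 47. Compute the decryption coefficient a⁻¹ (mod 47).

Apply the Euclidean algorithm to 47 and 24:
47 = 1·24 + 23
24 = 1·23 + 1
23 = 23·1 + 0
The gcd is 1. Working backward:
1 = 24 − 23
1 = −47 + 2·24
So 24·2 ≡ 1 (mod 47).

2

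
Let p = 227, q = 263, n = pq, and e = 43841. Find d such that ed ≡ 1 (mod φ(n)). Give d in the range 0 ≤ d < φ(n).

φ(n) = (p−1)(q−1) = 226·262 = 59212.
Need d with 43841·d ≡ 1 (mod 59212). Apply the extended Euclidean algorithm:
59212 = 1*43841 + 15371
43841 = 2*15371 + 13099
15371 = 1*13099 + 2272
13099 = 5*2272 + 1739
2272 = 1*1739 + 533
1739 = 3*533 + 140
533 = 3*140 + 113
140 = 1*113 + 27
113 = 4*27 + 5
27 = 5*5 + 2
5 = 2*2 + 1
2 = 2*1 + 0
Back-substitute:
1 = 5 − 2·2
1 = −2·27 + 11·5
1 = 11·113 − 46·27
1 = −46·140 + 57·113
1 = 57·533 − 217·140
1 = −217·1739 + 708·533
1 = 708·2272 − 925·1739
1 = −925·13099 + 5333·2272
1 = 5333·15371 − 6258·13099
1 = −6258·43841 + 17849·15371
1 = 17849·59212 − 24107·43841
So 43841·(-24107) ≡ 1 (mod 59212), hence d ≡ -24107 ≡ 35105 (mod 59212).

35105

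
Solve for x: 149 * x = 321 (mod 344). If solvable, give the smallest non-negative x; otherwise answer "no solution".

First find gcd(149, 344):
344 = 2×149 + 46
149 = 3×46 + 11
46 = 4×11 + 2
11 = 5×2 + 1
2 = 2×1 + 0
gcd = 1, so a unique solution mod 344 exists.
Back-substitute for the Bézout coefficients:
1 = 11 − 5·2
1 = −5·46 + 21·11
1 = 21·149 − 68·46
1 = −68·344 + 157·149
So 149·(157) ≡ 1 (mod 344), giving 149⁻¹ ≡ 157.
x ≡ 149⁻¹·321 ≡ 157·321 ≡ 173 (mod 344).

173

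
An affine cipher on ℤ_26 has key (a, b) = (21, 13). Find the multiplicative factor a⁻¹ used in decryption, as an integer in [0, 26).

Run Euclid on (26, 21):
26 = 1·21 + 5
21 = 4·5 + 1
5 = 5·1 + 0
gcd = 1, so the inverse exists. Back-substitute:
1 = 21 − 4·5
1 = −4·26 + 5·21
So 21·5 ≡ 1 (mod 26).

5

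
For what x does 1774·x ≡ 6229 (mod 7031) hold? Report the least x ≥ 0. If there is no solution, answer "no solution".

First find gcd(1774, 7031):
7031 = 3·1774 + 1709
1774 = 1·1709 + 65
1709 = 26·65 + 19
65 = 3·19 + 8
19 = 2·8 + 3
8 = 2·3 + 2
3 = 1·2 + 1
2 = 2·1 + 0
gcd = 1, so a unique solution mod 7031 exists.
Back-substitute for the Bézout coefficients:
1 = 3 − 2
1 = −8 + 3·3
1 = 3·19 − 7·8
1 = −7·65 + 24·19
1 = 24·1709 − 631·65
1 = −631·1774 + 655·1709
1 = 655·7031 − 2596·1774
So 1774·(-2596) ≡ 1 (mod 7031), giving 1774⁻¹ ≡ 4435.
x ≡ 1774⁻¹·6229 ≡ 4435·6229 ≡ 816 (mod 7031).

816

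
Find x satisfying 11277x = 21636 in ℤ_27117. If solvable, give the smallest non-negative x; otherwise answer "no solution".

First find gcd(11277, 27117):
27117 = 2*11277 + 4563
11277 = 2*4563 + 2151
4563 = 2*2151 + 261
2151 = 8*261 + 63
261 = 4*63 + 9
63 = 7*9 + 0
gcd = 9 and 9 | 21636, so solutions exist. Divide through by 9: 1253x ≡ 2404 (mod 3013).
Now find 1253⁻¹ mod 3013:
3013 = 2·1253 + 507
1253 = 2·507 + 239
507 = 2·239 + 29
239 = 8·29 + 7
29 = 4·7 + 1
7 = 7·1 + 0
Back-substitute:
1 = 29 − 4·7
1 = −4·239 + 33·29
1 = 33·507 − 70·239
1 = −70·1253 + 173·507
1 = 173·3013 − 416·1253
So 1253·(-416) ≡ 1 (mod 3013), i.e. 1253⁻¹ ≡ 2597.
Then x ≡ 2597·2404 ≡ 252 (mod 3013); the smallest non-negative solution is x = 252.

252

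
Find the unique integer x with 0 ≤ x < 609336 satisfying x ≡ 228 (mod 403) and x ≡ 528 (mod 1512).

Write x = 228 + 403·k. Then 403·k ≡ 528 − 228 ≡ 300 (mod 1512).
Need 403⁻¹ mod 1512. Extended Euclid on (1512, 403):
1512 = 3*403 + 303
403 = 1*303 + 100
303 = 3*100 + 3
100 = 33*3 + 1
3 = 3*1 + 0
Back-substitute:
1 = 100 − 33·3
1 = −33·303 + 100·100
1 = 100·403 − 133·303
1 = −133·1512 + 499·403
403⁻¹ ≡ 499 (mod 1512), so k ≡ 499·300 ≡ 12 (mod 1512).
x = 228 + 403·12 = 5064.

5064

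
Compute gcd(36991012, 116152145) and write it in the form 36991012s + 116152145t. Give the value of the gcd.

1

Apply Euclid's algorithm to 116152145 and 36991012:
116152145 = 3*36991012 + 5179109
36991012 = 7*5179109 + 737249
5179109 = 7*737249 + 18366
737249 = 40*18366 + 2609
18366 = 7*2609 + 103
2609 = 25*103 + 34
103 = 3*34 + 1
34 = 34*1 + 0
gcd(36991012, 116152145) = 1.
Working backward:
1 = 103 − 3·34
1 = −3·2609 + 76·103
1 = 76·18366 − 535·2609
1 = −535·737249 + 21476·18366
1 = 21476·5179109 − 150867·737249
1 = −150867·36991012 + 1077545·5179109
1 = 1077545·116152145 − 3383502·36991012
So 1 = (1077545)·116152145 + (-3383502)·36991012.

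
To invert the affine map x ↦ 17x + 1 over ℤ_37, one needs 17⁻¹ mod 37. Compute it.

24

Run Euclid on (37, 17):
37 = 2*17 + 3
17 = 5*3 + 2
3 = 1*2 + 1
2 = 2*1 + 0
Since gcd(17, 37) = 1, back-substitute to write 1 as a combination:
1 = 3 − 2
1 = −17 + 6·3
1 = 6·37 − 13·17
Thus 17·(-13) ≡ 1 (mod 37); reducing, -13 mod 37 = 24.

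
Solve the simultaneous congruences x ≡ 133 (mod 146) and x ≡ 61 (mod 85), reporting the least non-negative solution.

571

Write x = 133 + 146·k. Then 146·k ≡ 61 − 133 ≡ 13 (mod 85).
Need 146⁻¹ mod 85. Extended Euclid on (85, 61):
85 = 1×61 + 24
61 = 2×24 + 13
24 = 1×13 + 11
13 = 1×11 + 2
11 = 5×2 + 1
2 = 2×1 + 0
Back-substitute:
1 = 11 − 5·2
1 = −5·13 + 6·11
1 = 6·24 − 11·13
1 = −11·61 + 28·24
1 = 28·85 − 39·61
146⁻¹ ≡ 46 (mod 85), so k ≡ 46·13 ≡ 3 (mod 85).
x = 133 + 146·3 = 571.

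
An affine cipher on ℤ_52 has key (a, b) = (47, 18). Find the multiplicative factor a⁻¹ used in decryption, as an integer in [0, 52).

Extended Euclidean algorithm:
52 = 1·47 + 5
47 = 9·5 + 2
5 = 2·2 + 1
2 = 2·1 + 0
gcd = 1, so the inverse exists. Back-substitute:
1 = 5 − 2·2
1 = −2·47 + 19·5
1 = 19·52 − 21·47
Hence 47⁻¹ ≡ -21 ≡ 31 (mod 52).

31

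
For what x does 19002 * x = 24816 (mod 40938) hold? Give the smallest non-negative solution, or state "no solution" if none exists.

5941

First find gcd(19002, 40938):
40938 = 2*19002 + 2934
19002 = 6*2934 + 1398
2934 = 2*1398 + 138
1398 = 10*138 + 18
138 = 7*18 + 12
18 = 1*12 + 6
12 = 2*6 + 0
gcd = 6 and 6 | 24816, so solutions exist. Divide through by 6: 3167x ≡ 4136 (mod 6823).
Now find 3167⁻¹ mod 6823:
6823 = 2×3167 + 489
3167 = 6×489 + 233
489 = 2×233 + 23
233 = 10×23 + 3
23 = 7×3 + 2
3 = 1×2 + 1
2 = 2×1 + 0
Back-substitute:
1 = 3 − 2
1 = −23 + 8·3
1 = 8·233 − 81·23
1 = −81·489 + 170·233
1 = 170·3167 − 1101·489
1 = −1101·6823 + 2372·3167
So 3167⁻¹ ≡ 2372 (mod 6823).
Then x ≡ 2372·4136 ≡ 5941 (mod 6823); the smallest non-negative solution is x = 5941.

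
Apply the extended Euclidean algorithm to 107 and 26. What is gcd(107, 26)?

Apply Euclid's algorithm to 107 and 26:
107 = 4*26 + 3
26 = 8*3 + 2
3 = 1*2 + 1
2 = 2*1 + 0
gcd(107, 26) = 1.
Working backward:
1 = 3 − 2
1 = −26 + 9·3
1 = 9·107 − 37·26
So 1 = (9)·107 + (-37)·26.

1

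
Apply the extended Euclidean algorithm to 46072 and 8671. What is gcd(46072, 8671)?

Apply Euclid's algorithm to 46072 and 8671:
46072 = 5·8671 + 2717
8671 = 3·2717 + 520
2717 = 5·520 + 117
520 = 4·117 + 52
117 = 2·52 + 13
52 = 4·13 + 0
gcd(46072, 8671) = 13.
Back-substituting:
13 = 117 − 2·52
13 = −2·520 + 9·117
13 = 9·2717 − 47·520
13 = −47·8671 + 150·2717
13 = 150·46072 − 797·8671
So 13 = (150)·46072 + (-797)·8671.

13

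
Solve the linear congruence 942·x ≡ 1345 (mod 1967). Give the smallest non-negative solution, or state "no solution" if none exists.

First find gcd(942, 1967):
1967 = 2×942 + 83
942 = 11×83 + 29
83 = 2×29 + 25
29 = 1×25 + 4
25 = 6×4 + 1
4 = 4×1 + 0
gcd = 1, so a unique solution mod 1967 exists.
Back-substitute for the Bézout coefficients:
1 = 25 − 6·4
1 = −6·29 + 7·25
1 = 7·83 − 20·29
1 = −20·942 + 227·83
1 = 227·1967 − 474·942
So 942·(-474) ≡ 1 (mod 1967), giving 942⁻¹ ≡ 1493.
x ≡ 942⁻¹·1345 ≡ 1493·1345 ≡ 1745 (mod 1967).

1745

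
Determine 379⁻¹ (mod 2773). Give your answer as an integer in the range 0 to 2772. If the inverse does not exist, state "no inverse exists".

439

Extended Euclidean algorithm:
2773 = 7*379 + 120
379 = 3*120 + 19
120 = 6*19 + 6
19 = 3*6 + 1
6 = 6*1 + 0
Since gcd(379, 2773) = 1, back-substitute to write 1 as a combination:
1 = 19 − 3·6
1 = −3·120 + 19·19
1 = 19·379 − 60·120
1 = −60·2773 + 439·379
So 379·439 ≡ 1 (mod 2773).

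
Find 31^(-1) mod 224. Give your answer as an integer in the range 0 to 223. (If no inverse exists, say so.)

159

Apply the Euclidean algorithm to 224 and 31:
224 = 7*31 + 7
31 = 4*7 + 3
7 = 2*3 + 1
3 = 3*1 + 0
The gcd is 1. Working backward:
1 = 7 − 2·3
1 = −2·31 + 9·7
1 = 9·224 − 65·31
So 31·(-65) ≡ 1 (mod 224), and -65 ≡ 159 (mod 224).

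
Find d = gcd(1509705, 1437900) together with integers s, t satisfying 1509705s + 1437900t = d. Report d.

15

Repeated division:
1509705 = 1×1437900 + 71805
1437900 = 20×71805 + 1800
71805 = 39×1800 + 1605
1800 = 1×1605 + 195
1605 = 8×195 + 45
195 = 4×45 + 15
45 = 3×15 + 0
gcd(1509705, 1437900) = 15.
Working backward:
15 = 195 − 4·45
15 = −4·1605 + 33·195
15 = 33·1800 − 37·1605
15 = −37·71805 + 1476·1800
15 = 1476·1437900 − 29557·71805
15 = −29557·1509705 + 31033·1437900
So 15 = (-29557)·1509705 + (31033)·1437900.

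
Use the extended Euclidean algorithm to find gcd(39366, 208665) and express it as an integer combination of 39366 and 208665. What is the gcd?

Repeated division:
208665 = 5×39366 + 11835
39366 = 3×11835 + 3861
11835 = 3×3861 + 252
3861 = 15×252 + 81
252 = 3×81 + 9
81 = 9×9 + 0
gcd(39366, 208665) = 9.
Working backward:
9 = 252 − 3·81
9 = −3·3861 + 46·252
9 = 46·11835 − 141·3861
9 = −141·39366 + 469·11835
9 = 469·208665 − 2486·39366
So 9 = (469)·208665 + (-2486)·39366.

9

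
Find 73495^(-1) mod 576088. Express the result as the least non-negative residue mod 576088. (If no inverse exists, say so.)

378543

Run Euclid on (576088, 73495):
576088 = 7×73495 + 61623
73495 = 1×61623 + 11872
61623 = 5×11872 + 2263
11872 = 5×2263 + 557
2263 = 4×557 + 35
557 = 15×35 + 32
35 = 1×32 + 3
32 = 10×3 + 2
3 = 1×2 + 1
2 = 2×1 + 0
The gcd is 1. Working backward:
1 = 3 − 2
1 = −32 + 11·3
1 = 11·35 − 12·32
1 = −12·557 + 191·35
1 = 191·2263 − 776·557
1 = −776·11872 + 4071·2263
1 = 4071·61623 − 21131·11872
1 = −21131·73495 + 25202·61623
1 = 25202·576088 − 197545·73495
So 73495·(-197545) ≡ 1 (mod 576088), and -197545 ≡ 378543 (mod 576088).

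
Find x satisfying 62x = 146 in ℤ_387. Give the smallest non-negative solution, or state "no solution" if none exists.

277

First find gcd(62, 387):
387 = 6·62 + 15
62 = 4·15 + 2
15 = 7·2 + 1
2 = 2·1 + 0
gcd = 1, so a unique solution mod 387 exists.
Back-substitute for the Bézout coefficients:
1 = 15 − 7·2
1 = −7·62 + 29·15
1 = 29·387 − 181·62
So 62·(-181) ≡ 1 (mod 387), giving 62⁻¹ ≡ 206.
x ≡ 62⁻¹·146 ≡ 206·146 ≡ 277 (mod 387).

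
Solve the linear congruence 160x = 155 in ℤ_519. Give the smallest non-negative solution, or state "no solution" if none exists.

374

First find gcd(160, 519):
519 = 3·160 + 39
160 = 4·39 + 4
39 = 9·4 + 3
4 = 1·3 + 1
3 = 3·1 + 0
gcd = 1, so a unique solution mod 519 exists.
Back-substitute for the Bézout coefficients:
1 = 4 − 3
1 = −39 + 10·4
1 = 10·160 − 41·39
1 = −41·519 + 133·160
So 160·(133) ≡ 1 (mod 519), giving 160⁻¹ ≡ 133.
x ≡ 160⁻¹·155 ≡ 133·155 ≡ 374 (mod 519).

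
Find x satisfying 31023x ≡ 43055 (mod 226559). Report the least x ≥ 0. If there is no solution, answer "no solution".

105726

First find gcd(31023, 226559):
226559 = 7×31023 + 9398
31023 = 3×9398 + 2829
9398 = 3×2829 + 911
2829 = 3×911 + 96
911 = 9×96 + 47
96 = 2×47 + 2
47 = 23×2 + 1
2 = 2×1 + 0
gcd = 1, so a unique solution mod 226559 exists.
Back-substitute for the Bézout coefficients:
1 = 47 − 23·2
1 = −23·96 + 47·47
1 = 47·911 − 446·96
1 = −446·2829 + 1385·911
1 = 1385·9398 − 4601·2829
1 = −4601·31023 + 15188·9398
1 = 15188·226559 − 110917·31023
So 31023·(-110917) ≡ 1 (mod 226559), giving 31023⁻¹ ≡ 115642.
x ≡ 31023⁻¹·43055 ≡ 115642·43055 ≡ 105726 (mod 226559).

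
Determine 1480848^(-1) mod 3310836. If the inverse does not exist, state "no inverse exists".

Euclidean algorithm on 3310836, 1480848:
3310836 = 2·1480848 + 349140
1480848 = 4·349140 + 84288
349140 = 4·84288 + 11988
84288 = 7·11988 + 372
11988 = 32·372 + 84
372 = 4·84 + 36
84 = 2·36 + 12
36 = 3·12 + 0
gcd(1480848, 3310836) = 12 ≠ 1, so 1480848 has no multiplicative inverse modulo 3310836.

no inverse exists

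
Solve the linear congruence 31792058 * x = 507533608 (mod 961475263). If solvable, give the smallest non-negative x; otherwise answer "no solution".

704011835

First find gcd(31792058, 961475263):
961475263 = 30·31792058 + 7713523
31792058 = 4·7713523 + 937966
7713523 = 8·937966 + 209795
937966 = 4·209795 + 98786
209795 = 2·98786 + 12223
98786 = 8·12223 + 1002
12223 = 12·1002 + 199
1002 = 5·199 + 7
199 = 28·7 + 3
7 = 2·3 + 1
3 = 3·1 + 0
gcd = 1, so a unique solution mod 961475263 exists.
Back-substitute for the Bézout coefficients:
1 = 7 − 2·3
1 = −2·199 + 57·7
1 = 57·1002 − 287·199
1 = −287·12223 + 3501·1002
1 = 3501·98786 − 28295·12223
1 = −28295·209795 + 60091·98786
1 = 60091·937966 − 268659·209795
1 = −268659·7713523 + 2209363·937966
1 = 2209363·31792058 − 9106111·7713523
1 = −9106111·961475263 + 275392693·31792058
So 31792058·(275392693) ≡ 1 (mod 961475263), giving 31792058⁻¹ ≡ 275392693.
x ≡ 31792058⁻¹·507533608 ≡ 275392693·507533608 ≡ 704011835 (mod 961475263).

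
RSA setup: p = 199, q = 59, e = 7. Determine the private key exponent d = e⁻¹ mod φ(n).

φ(n) = (p−1)(q−1) = 198·58 = 11484.
Need d with 7·d ≡ 1 (mod 11484). Apply the extended Euclidean algorithm:
11484 = 1640·7 + 4
7 = 1·4 + 3
4 = 1·3 + 1
3 = 3·1 + 0
Back-substitute:
1 = 4 − 3
1 = −7 + 2·4
1 = 2·11484 − 3281·7
So 7·(-3281) ≡ 1 (mod 11484), hence d ≡ -3281 ≡ 8203 (mod 11484).

8203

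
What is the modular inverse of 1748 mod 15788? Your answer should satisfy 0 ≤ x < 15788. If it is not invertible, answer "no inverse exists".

no inverse exists

Euclidean algorithm on 15788, 1748:
15788 = 9×1748 + 56
1748 = 31×56 + 12
56 = 4×12 + 8
12 = 1×8 + 4
8 = 2×4 + 0
The gcd is 4, not 1, hence no inverse exists.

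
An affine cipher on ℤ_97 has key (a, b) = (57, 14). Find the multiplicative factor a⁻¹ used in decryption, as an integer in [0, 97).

Apply the Euclidean algorithm to 97 and 57:
97 = 1*57 + 40
57 = 1*40 + 17
40 = 2*17 + 6
17 = 2*6 + 5
6 = 1*5 + 1
5 = 5*1 + 0
The gcd is 1. Working backward:
1 = 6 − 5
1 = −17 + 3·6
1 = 3·40 − 7·17
1 = −7·57 + 10·40
1 = 10·97 − 17·57
So 57·(-17) ≡ 1 (mod 97), and -17 ≡ 80 (mod 97).

80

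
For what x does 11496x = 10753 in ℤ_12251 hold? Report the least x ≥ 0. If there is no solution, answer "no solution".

3442

First find gcd(11496, 12251):
12251 = 1*11496 + 755
11496 = 15*755 + 171
755 = 4*171 + 71
171 = 2*71 + 29
71 = 2*29 + 13
29 = 2*13 + 3
13 = 4*3 + 1
3 = 3*1 + 0
gcd = 1, so a unique solution mod 12251 exists.
Back-substitute for the Bézout coefficients:
1 = 13 − 4·3
1 = −4·29 + 9·13
1 = 9·71 − 22·29
1 = −22·171 + 53·71
1 = 53·755 − 234·171
1 = −234·11496 + 3563·755
1 = 3563·12251 − 3797·11496
So 11496·(-3797) ≡ 1 (mod 12251), giving 11496⁻¹ ≡ 8454.
x ≡ 11496⁻¹·10753 ≡ 8454·10753 ≡ 3442 (mod 12251).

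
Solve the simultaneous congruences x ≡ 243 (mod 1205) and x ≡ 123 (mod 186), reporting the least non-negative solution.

36393

Write x = 243 + 1205·k. Then 1205·k ≡ 123 − 243 ≡ 66 (mod 186).
Need 1205⁻¹ mod 186. Extended Euclid on (186, 89):
186 = 2×89 + 8
89 = 11×8 + 1
8 = 8×1 + 0
Back-substitute:
1 = 89 − 11·8
1 = −11·186 + 23·89
1205⁻¹ ≡ 23 (mod 186), so k ≡ 23·66 ≡ 30 (mod 186).
x = 243 + 1205·30 = 36393.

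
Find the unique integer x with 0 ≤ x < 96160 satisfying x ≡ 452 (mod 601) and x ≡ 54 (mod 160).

Write x = 452 + 601·k. Then 601·k ≡ 54 − 452 ≡ 82 (mod 160).
Need 601⁻¹ mod 160. Extended Euclid on (160, 121):
160 = 1×121 + 39
121 = 3×39 + 4
39 = 9×4 + 3
4 = 1×3 + 1
3 = 3×1 + 0
Back-substitute:
1 = 4 − 3
1 = −39 + 10·4
1 = 10·121 − 31·39
1 = −31·160 + 41·121
601⁻¹ ≡ 41 (mod 160), so k ≡ 41·82 ≡ 2 (mod 160).
x = 452 + 601·2 = 1654.

1654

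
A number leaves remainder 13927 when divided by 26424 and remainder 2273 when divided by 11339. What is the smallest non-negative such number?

Write x = 13927 + 26424·k. Then 26424·k ≡ 2273 − 13927 ≡ 11024 (mod 11339).
Need 26424⁻¹ mod 11339. Extended Euclid on (11339, 3746):
11339 = 3*3746 + 101
3746 = 37*101 + 9
101 = 11*9 + 2
9 = 4*2 + 1
2 = 2*1 + 0
Back-substitute:
1 = 9 − 4·2
1 = −4·101 + 45·9
1 = 45·3746 − 1669·101
1 = −1669·11339 + 5052·3746
26424⁻¹ ≡ 5052 (mod 11339), so k ≡ 5052·11024 ≡ 7419 (mod 11339).
x = 13927 + 26424·7419 = 196053583.

196053583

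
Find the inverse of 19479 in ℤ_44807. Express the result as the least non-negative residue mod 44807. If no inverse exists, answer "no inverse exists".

gcd(44807, 19479) by repeated division:
44807 = 2×19479 + 5849
19479 = 3×5849 + 1932
5849 = 3×1932 + 53
1932 = 36×53 + 24
53 = 2×24 + 5
24 = 4×5 + 4
5 = 1×4 + 1
4 = 4×1 + 0
Since gcd(19479, 44807) = 1, back-substitute to write 1 as a combination:
1 = 5 − 4
1 = −24 + 5·5
1 = 5·53 − 11·24
1 = −11·1932 + 401·53
1 = 401·5849 − 1214·1932
1 = −1214·19479 + 4043·5849
1 = 4043·44807 − 9300·19479
Thus 19479·(-9300) ≡ 1 (mod 44807); reducing, -9300 mod 44807 = 35507.

35507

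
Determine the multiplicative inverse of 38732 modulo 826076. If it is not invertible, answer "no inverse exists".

no inverse exists

Euclidean algorithm on 826076, 38732:
826076 = 21×38732 + 12704
38732 = 3×12704 + 620
12704 = 20×620 + 304
620 = 2×304 + 12
304 = 25×12 + 4
12 = 3×4 + 0
The gcd is 4, not 1, hence no inverse exists.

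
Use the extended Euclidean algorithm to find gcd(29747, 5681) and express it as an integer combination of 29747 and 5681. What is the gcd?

Euclidean algorithm:
29747 = 5·5681 + 1342
5681 = 4·1342 + 313
1342 = 4·313 + 90
313 = 3·90 + 43
90 = 2·43 + 4
43 = 10·4 + 3
4 = 1·3 + 1
3 = 3·1 + 0
gcd(29747, 5681) = 1.
Back-substituting:
1 = 4 − 3
1 = −43 + 11·4
1 = 11·90 − 23·43
1 = −23·313 + 80·90
1 = 80·1342 − 343·313
1 = −343·5681 + 1452·1342
1 = 1452·29747 − 7603·5681
So 1 = (1452)·29747 + (-7603)·5681.

1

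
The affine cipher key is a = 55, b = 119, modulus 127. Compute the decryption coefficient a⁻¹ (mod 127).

Extended Euclidean algorithm:
127 = 2·55 + 17
55 = 3·17 + 4
17 = 4·4 + 1
4 = 4·1 + 0
Since gcd(55, 127) = 1, back-substitute to write 1 as a combination:
1 = 17 − 4·4
1 = −4·55 + 13·17
1 = 13·127 − 30·55
So 55·(-30) ≡ 1 (mod 127), and -30 ≡ 97 (mod 127).

97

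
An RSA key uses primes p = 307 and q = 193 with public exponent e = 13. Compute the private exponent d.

22597

φ(n) = (p−1)(q−1) = 306·192 = 58752.
Need d with 13·d ≡ 1 (mod 58752). Apply the extended Euclidean algorithm:
58752 = 4519×13 + 5
13 = 2×5 + 3
5 = 1×3 + 2
3 = 1×2 + 1
2 = 2×1 + 0
Back-substitute:
1 = 3 − 2
1 = −5 + 2·3
1 = 2·13 − 5·5
1 = −5·58752 + 22597·13
So 13·22597 ≡ 1 (mod 58752), hence d = 22597.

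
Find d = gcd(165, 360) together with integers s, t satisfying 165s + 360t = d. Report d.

Repeated division:
360 = 2·165 + 30
165 = 5·30 + 15
30 = 2·15 + 0
gcd(165, 360) = 15.
Working backward:
15 = 165 − 5·30
15 = −5·360 + 11·165
So 15 = (-5)·360 + (11)·165.

15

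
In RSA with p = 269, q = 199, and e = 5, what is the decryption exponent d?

φ(n) = (p−1)(q−1) = 268·198 = 53064.
Need d with 5·d ≡ 1 (mod 53064). Apply the extended Euclidean algorithm:
53064 = 10612×5 + 4
5 = 1×4 + 1
4 = 4×1 + 0
Back-substitute:
1 = 5 − 4
1 = −53064 + 10613·5
So 5·10613 ≡ 1 (mod 53064), hence d = 10613.

10613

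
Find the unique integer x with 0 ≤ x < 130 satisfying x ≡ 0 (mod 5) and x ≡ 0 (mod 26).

Write x = 0 + 5·k. Then 5·k ≡ 0 − 0 ≡ 0 (mod 26).
Need 5⁻¹ mod 26. Extended Euclid on (26, 5):
26 = 5×5 + 1
5 = 5×1 + 0
Back-substitute:
1 = 26 − 5·5
5⁻¹ ≡ 21 (mod 26), so k ≡ 21·0 ≡ 0 (mod 26).
x = 0 + 5·0 = 0.

0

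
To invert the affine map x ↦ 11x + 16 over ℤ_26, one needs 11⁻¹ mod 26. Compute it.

19

Extended Euclidean algorithm:
26 = 2·11 + 4
11 = 2·4 + 3
4 = 1·3 + 1
3 = 3·1 + 0
gcd = 1, so the inverse exists. Back-substitute:
1 = 4 − 3
1 = −11 + 3·4
1 = 3·26 − 7·11
Hence 11⁻¹ ≡ -7 ≡ 19 (mod 26).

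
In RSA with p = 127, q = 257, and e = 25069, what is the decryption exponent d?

φ(n) = (p−1)(q−1) = 126·256 = 32256.
Need d with 25069·d ≡ 1 (mod 32256). Apply the extended Euclidean algorithm:
32256 = 1*25069 + 7187
25069 = 3*7187 + 3508
7187 = 2*3508 + 171
3508 = 20*171 + 88
171 = 1*88 + 83
88 = 1*83 + 5
83 = 16*5 + 3
5 = 1*3 + 2
3 = 1*2 + 1
2 = 2*1 + 0
Back-substitute:
1 = 3 − 2
1 = −5 + 2·3
1 = 2·83 − 33·5
1 = −33·88 + 35·83
1 = 35·171 − 68·88
1 = −68·3508 + 1395·171
1 = 1395·7187 − 2858·3508
1 = −2858·25069 + 9969·7187
1 = 9969·32256 − 12827·25069
So 25069·(-12827) ≡ 1 (mod 32256), hence d ≡ -12827 ≡ 19429 (mod 32256).

19429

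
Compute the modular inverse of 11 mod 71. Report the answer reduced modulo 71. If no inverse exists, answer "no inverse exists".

13

Extended Euclidean algorithm:
71 = 6*11 + 5
11 = 2*5 + 1
5 = 5*1 + 0
The gcd is 1. Working backward:
1 = 11 − 2·5
1 = −2·71 + 13·11
So 11·13 ≡ 1 (mod 71).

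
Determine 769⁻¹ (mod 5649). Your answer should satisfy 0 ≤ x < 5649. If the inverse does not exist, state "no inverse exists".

1168

Run Euclid on (5649, 769):
5649 = 7·769 + 266
769 = 2·266 + 237
266 = 1·237 + 29
237 = 8·29 + 5
29 = 5·5 + 4
5 = 1·4 + 1
4 = 4·1 + 0
gcd = 1, so the inverse exists. Back-substitute:
1 = 5 − 4
1 = −29 + 6·5
1 = 6·237 − 49·29
1 = −49·266 + 55·237
1 = 55·769 − 159·266
1 = −159·5649 + 1168·769
So 769·1168 ≡ 1 (mod 5649).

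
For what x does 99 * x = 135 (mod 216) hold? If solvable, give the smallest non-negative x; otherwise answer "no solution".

First find gcd(99, 216):
216 = 2*99 + 18
99 = 5*18 + 9
18 = 2*9 + 0
gcd = 9 and 9 | 135, so solutions exist. Divide through by 9: 11x ≡ 15 (mod 24).
Now find 11⁻¹ mod 24:
24 = 2×11 + 2
11 = 5×2 + 1
2 = 2×1 + 0
Back-substitute:
1 = 11 − 5·2
1 = −5·24 + 11·11
So 11⁻¹ ≡ 11 (mod 24).
Then x ≡ 11·15 ≡ 21 (mod 24); the smallest non-negative solution is x = 21.

21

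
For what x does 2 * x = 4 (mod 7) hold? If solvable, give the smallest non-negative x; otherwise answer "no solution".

First find gcd(2, 7):
7 = 3×2 + 1
2 = 2×1 + 0
gcd = 1, so a unique solution mod 7 exists.
Back-substitute for the Bézout coefficients:
1 = 7 − 3·2
So 2·(-3) ≡ 1 (mod 7), giving 2⁻¹ ≡ 4.
x ≡ 2⁻¹·4 ≡ 4·4 ≡ 2 (mod 7).

2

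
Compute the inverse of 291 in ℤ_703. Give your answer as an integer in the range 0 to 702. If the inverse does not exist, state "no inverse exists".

244

gcd(703, 291) by repeated division:
703 = 2*291 + 121
291 = 2*121 + 49
121 = 2*49 + 23
49 = 2*23 + 3
23 = 7*3 + 2
3 = 1*2 + 1
2 = 2*1 + 0
Since gcd(291, 703) = 1, back-substitute to write 1 as a combination:
1 = 3 − 2
1 = −23 + 8·3
1 = 8·49 − 17·23
1 = −17·121 + 42·49
1 = 42·291 − 101·121
1 = −101·703 + 244·291
So 291·244 ≡ 1 (mod 703).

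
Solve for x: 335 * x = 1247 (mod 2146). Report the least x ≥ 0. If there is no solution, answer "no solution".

87

First find gcd(335, 2146):
2146 = 6×335 + 136
335 = 2×136 + 63
136 = 2×63 + 10
63 = 6×10 + 3
10 = 3×3 + 1
3 = 3×1 + 0
gcd = 1, so a unique solution mod 2146 exists.
Back-substitute for the Bézout coefficients:
1 = 10 − 3·3
1 = −3·63 + 19·10
1 = 19·136 − 41·63
1 = −41·335 + 101·136
1 = 101·2146 − 647·335
So 335·(-647) ≡ 1 (mod 2146), giving 335⁻¹ ≡ 1499.
x ≡ 335⁻¹·1247 ≡ 1499·1247 ≡ 87 (mod 2146).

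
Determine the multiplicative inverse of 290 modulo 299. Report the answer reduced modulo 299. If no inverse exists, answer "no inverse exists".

166

gcd(299, 290) by repeated division:
299 = 1*290 + 9
290 = 32*9 + 2
9 = 4*2 + 1
2 = 2*1 + 0
gcd = 1, so the inverse exists. Back-substitute:
1 = 9 − 4·2
1 = −4·290 + 129·9
1 = 129·299 − 133·290
So 290·(-133) ≡ 1 (mod 299), and -133 ≡ 166 (mod 299).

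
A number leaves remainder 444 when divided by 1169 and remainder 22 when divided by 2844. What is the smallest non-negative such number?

Write x = 444 + 1169·k. Then 1169·k ≡ 22 − 444 ≡ 2422 (mod 2844).
Need 1169⁻¹ mod 2844. Extended Euclid on (2844, 1169):
2844 = 2·1169 + 506
1169 = 2·506 + 157
506 = 3·157 + 35
157 = 4·35 + 17
35 = 2·17 + 1
17 = 17·1 + 0
Back-substitute:
1 = 35 − 2·17
1 = −2·157 + 9·35
1 = 9·506 − 29·157
1 = −29·1169 + 67·506
1 = 67·2844 − 163·1169
1169⁻¹ ≡ 2681 (mod 2844), so k ≡ 2681·2422 ≡ 530 (mod 2844).
x = 444 + 1169·530 = 620014.

620014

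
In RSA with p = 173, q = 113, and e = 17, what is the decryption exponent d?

12465

φ(n) = (p−1)(q−1) = 172·112 = 19264.
Need d with 17·d ≡ 1 (mod 19264). Apply the extended Euclidean algorithm:
19264 = 1133*17 + 3
17 = 5*3 + 2
3 = 1*2 + 1
2 = 2*1 + 0
Back-substitute:
1 = 3 − 2
1 = −17 + 6·3
1 = 6·19264 − 6799·17
So 17·(-6799) ≡ 1 (mod 19264), hence d ≡ -6799 ≡ 12465 (mod 19264).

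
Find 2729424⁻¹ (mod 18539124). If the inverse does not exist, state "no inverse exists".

Compute gcd(2729424, 18539124):
18539124 = 6·2729424 + 2162580
2729424 = 1·2162580 + 566844
2162580 = 3·566844 + 462048
566844 = 1·462048 + 104796
462048 = 4·104796 + 42864
104796 = 2·42864 + 19068
42864 = 2·19068 + 4728
19068 = 4·4728 + 156
4728 = 30·156 + 48
156 = 3·48 + 12
48 = 4·12 + 0
The gcd is 12, not 1, hence no inverse exists.

no inverse exists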